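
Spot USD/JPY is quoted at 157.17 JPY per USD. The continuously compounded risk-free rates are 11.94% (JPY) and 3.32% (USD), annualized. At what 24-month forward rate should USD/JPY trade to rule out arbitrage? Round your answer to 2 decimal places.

F = S·e^((r_JPY − r_USD)T) = 157.17 · e^((0.1194 − 0.0332) × 24/12)
= 157.17 · e^0.172400 = 157.17 × 1.188153
F = 186.74 JPY per USD

186.74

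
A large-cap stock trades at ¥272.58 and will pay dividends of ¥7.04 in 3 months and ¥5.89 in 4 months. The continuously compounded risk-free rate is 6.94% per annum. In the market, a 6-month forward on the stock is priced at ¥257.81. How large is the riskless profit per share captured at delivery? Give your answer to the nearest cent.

¥11.27 per share

PV(dividends) I = 7.04·e^(−0.0694·3/12) + 5.89·e^(−0.0694·4/12) = 12.6742
Fair forward F* = (S − I)·e^(rT) = (272.58 − 12.6742)·e^0.034700 = 259.9058 × 1.035309 = 269.0828
Market ¥257.81 < fair 269.0828: forward underpriced → reverse cash-and-carry (short the stock, invest proceeds at r, pay the dividends, go long the forward).
Profit at T = |F_mkt − F*| = |257.81 − 269.0828| = ¥11.27 per share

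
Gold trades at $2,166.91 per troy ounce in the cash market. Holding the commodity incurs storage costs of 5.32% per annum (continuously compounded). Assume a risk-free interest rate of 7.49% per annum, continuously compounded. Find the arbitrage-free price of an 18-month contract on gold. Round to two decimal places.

Net carry = r + u − y = 0.0749 + 0.0532 − 0.0000 = 0.1281
F = S·e^((r+u−y)T) = 2166.91 · e^(0.1281 × 18/12) = 2166.91 · e^0.19215000
= 2166.91 × 1.21185228 = $2,625.97 per troy ounce

$2,625.97 per troy ounce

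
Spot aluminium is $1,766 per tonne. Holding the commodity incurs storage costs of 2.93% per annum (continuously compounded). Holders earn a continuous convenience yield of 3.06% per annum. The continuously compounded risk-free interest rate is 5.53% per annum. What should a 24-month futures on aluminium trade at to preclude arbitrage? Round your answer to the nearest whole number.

Net carry = r + u − y = 0.0553 + 0.0293 − 0.0306 = 0.0540
F = S·e^((r+u−y)T) = 1766 · e^(0.0540 × 24/12) = 1766 · e^0.108000
= 1766 × 1.114048 = $1,967 per tonne

$1,967 per tonne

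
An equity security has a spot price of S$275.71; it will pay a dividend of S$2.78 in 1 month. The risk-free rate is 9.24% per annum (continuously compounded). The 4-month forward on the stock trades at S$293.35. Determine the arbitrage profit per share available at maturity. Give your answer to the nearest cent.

PV(dividends) I = 2.78·e^(−0.0924·1/12) = 2.7587
Fair forward F* = (S − I)·e^(rT) = (275.71 − 2.7587)·e^0.030800 = 272.9513 × 1.031279 = 281.4889
Market S$293.35 > fair 281.4889: forward overpriced → cash-and-carry (borrow at r, buy the stock and collect the dividends, short the forward).
Profit at T = |F_mkt − F*| = |293.35 − 281.4889| = S$11.86 per share

S$11.86 per share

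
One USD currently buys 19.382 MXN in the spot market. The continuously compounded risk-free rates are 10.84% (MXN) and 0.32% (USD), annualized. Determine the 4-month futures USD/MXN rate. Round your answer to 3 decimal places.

20.074

F = S·e^((r_MXN − r_USD)T) = 19.382 · e^((0.1084 − 0.0032) × 4/12)
= 19.382 · e^0.035067 = 19.382 × 1.035689
F = 20.074 MXN per USD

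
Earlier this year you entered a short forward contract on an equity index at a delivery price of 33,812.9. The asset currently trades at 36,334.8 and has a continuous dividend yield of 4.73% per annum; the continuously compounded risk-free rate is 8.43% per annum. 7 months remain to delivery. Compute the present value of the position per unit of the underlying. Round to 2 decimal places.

-3155.60

Current fair forward for the remaining 7 months: F = S·e^((r − q)·T), (r − q) = 0.0843 − 0.0473 = 0.0370
F = 36334.8 · e^(0.0370 × 7/12) = 36334.8 × 1.02181794 = 37127.5505
Value of long forward = (F − K)·e^(−rT) = (37127.5505 − 33812.9) · e^(−0.0843·7/12)
= 3314.6505 × 0.95201451 = 3155.60
Short position value = −(long value) = -3155.60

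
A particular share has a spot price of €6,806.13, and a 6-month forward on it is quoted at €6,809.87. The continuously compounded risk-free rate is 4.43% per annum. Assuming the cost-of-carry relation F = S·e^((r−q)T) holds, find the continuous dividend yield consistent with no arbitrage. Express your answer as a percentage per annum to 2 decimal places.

4.32%

From F = S·e^((r−q)T): (r − q) = ln(F/S)/T
ln(6809.87/6806.13) = ln(1.000550) = 0.000550
(r − q) = 0.000550 / (6/12) = 0.001100
q = r − ln(F/S)/T = 0.0443 − 0.001100 = 0.043200
q = 4.32%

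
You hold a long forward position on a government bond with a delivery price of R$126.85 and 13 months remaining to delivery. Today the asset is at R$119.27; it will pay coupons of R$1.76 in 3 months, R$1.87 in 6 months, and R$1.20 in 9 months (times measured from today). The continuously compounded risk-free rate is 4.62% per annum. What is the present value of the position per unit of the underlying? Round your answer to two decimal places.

PV(remaining coupons) I = 1.76·e^(−0.0462·3/12) + 1.87·e^(−0.0462·6/12) + 1.20·e^(−0.0462·9/12) = 4.7262
Current forward F = (S − I)·e^(rT) = (119.27 − 4.7262)·e^(0.0462·13/12) = 114.5438 × 1.051324 = 120.4226
Value (long) = (F − K)·e^(−rT) = (120.4226 − 126.85) × 0.951182 = -6.1136
Value = -R$6.11

-R$6.11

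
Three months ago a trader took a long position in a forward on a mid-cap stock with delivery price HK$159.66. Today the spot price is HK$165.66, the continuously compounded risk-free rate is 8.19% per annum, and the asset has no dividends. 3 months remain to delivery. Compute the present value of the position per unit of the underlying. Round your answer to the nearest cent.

HK$9.24

Current fair forward for the remaining 3 months: F = S·e^(r·T), r = 0.0819
F = 165.66 · e^(0.0819 × 3/12) = 165.66 × 1.020686 = 169.0868
Value of long forward = (F − K)·e^(−rT) = (169.0868 − 159.66) · e^(−0.0819·3/12)
= 9.4268 × 0.979733 = 9.24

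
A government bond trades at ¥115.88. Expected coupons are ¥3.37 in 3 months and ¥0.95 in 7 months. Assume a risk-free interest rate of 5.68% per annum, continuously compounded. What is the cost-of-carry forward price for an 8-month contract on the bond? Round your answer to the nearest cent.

PV(coupons) I = 3.37·e^(−0.0568·3/12) + 0.95·e^(−0.0568·7/12)
I = 3.3225 + 0.9190 = 4.2415
F = (S − I)·e^(rT) = (115.88 − 4.2415) · e^(0.0568·8/12)
= 111.6385 · e^0.037867 = 111.6385 × 1.038593 = ¥115.95

¥115.95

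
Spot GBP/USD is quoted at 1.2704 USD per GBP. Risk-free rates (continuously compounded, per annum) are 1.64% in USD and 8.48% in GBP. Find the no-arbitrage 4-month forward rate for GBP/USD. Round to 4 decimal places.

F = S·e^((r_USD − r_GBP)T) = 1.2704 · e^((0.0164 − 0.0848) × 4/12)
= 1.2704 · e^-0.022800 = 1.2704 × 0.977458
F = 1.2418 USD per GBP

1.2418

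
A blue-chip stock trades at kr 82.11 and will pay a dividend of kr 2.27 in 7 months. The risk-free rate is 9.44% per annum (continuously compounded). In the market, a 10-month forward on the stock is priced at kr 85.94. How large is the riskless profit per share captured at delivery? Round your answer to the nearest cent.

PV(dividends) I = 2.27·e^(−0.0944·7/12) = 2.1484
Fair forward F* = (S − I)·e^(rT) = (82.11 − 2.1484)·e^0.078667 = 79.9616 × 1.081844 = 86.5060
Market kr 85.94 < fair 86.5060: forward underpriced → reverse cash-and-carry (short the stock, invest proceeds at r, pay the dividends, go long the forward).
Profit at T = |F_mkt − F*| = |85.94 − 86.5060| = kr 0.57 per share

kr 0.57 per share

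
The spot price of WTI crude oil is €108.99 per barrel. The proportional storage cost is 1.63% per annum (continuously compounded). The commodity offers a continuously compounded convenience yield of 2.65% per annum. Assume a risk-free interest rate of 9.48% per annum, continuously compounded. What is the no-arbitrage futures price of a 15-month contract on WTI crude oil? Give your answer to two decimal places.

€121.15 per barrel

Net carry = r + u − y = 0.0948 + 0.0163 − 0.0265 = 0.0846
F = S·e^((r+u−y)T) = 108.99 · e^(0.0846 × 15/12) = 108.99 · e^0.105750
= 108.99 × 1.111544 = €121.15 per barrel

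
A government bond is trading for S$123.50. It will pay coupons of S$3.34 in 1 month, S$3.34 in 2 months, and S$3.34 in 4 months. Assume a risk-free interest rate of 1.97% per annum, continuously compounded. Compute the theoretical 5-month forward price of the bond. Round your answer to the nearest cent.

PV(coupons) I = 3.34·e^(−0.0197·1/12) + 3.34·e^(−0.0197·2/12) + 3.34·e^(−0.0197·4/12)
I = 3.3345 + 3.3291 + 3.3181 = 9.9817
F = (S − I)·e^(rT) = (123.50 − 9.9817) · e^(0.0197·5/12)
= 113.5183 · e^0.008208 = 113.5183 × 1.008242 = S$114.45

S$114.45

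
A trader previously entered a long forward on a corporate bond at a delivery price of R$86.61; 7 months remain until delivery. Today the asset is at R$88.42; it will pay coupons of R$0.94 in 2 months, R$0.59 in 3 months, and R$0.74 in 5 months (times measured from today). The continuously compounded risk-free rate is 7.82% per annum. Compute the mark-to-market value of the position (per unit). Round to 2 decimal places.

R$3.45

PV(remaining coupons) I = 0.94·e^(−0.0782·2/12) + 0.59·e^(−0.0782·3/12) + 0.74·e^(−0.0782·5/12) = 2.2227
Current forward F = (S − I)·e^(rT) = (88.42 − 2.2227)·e^(0.0782·7/12) = 86.1973 × 1.046673 = 90.2204
Value (long) = (F − K)·e^(−rT) = (90.2204 − 86.61) × 0.955408 = 3.4494
Value = R$3.45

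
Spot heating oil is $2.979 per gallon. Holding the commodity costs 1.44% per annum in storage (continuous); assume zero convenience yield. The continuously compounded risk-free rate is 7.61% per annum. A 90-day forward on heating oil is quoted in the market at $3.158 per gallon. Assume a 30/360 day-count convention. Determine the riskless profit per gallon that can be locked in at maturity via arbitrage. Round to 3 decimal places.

Fair forward: F* = S·e^(carry·T), with carry = (r + u) = 0.0761 + 0.0144 = 0.0905
F* = 2.979 · e^(0.0905 × 90/360) = 2.979 · e^0.022625 = 2.979 × 1.022883 = $3.0472
Market $3.158 > fair $3.0472: forward overpriced → cash-and-carry (buy spot, short the forward).
At maturity, profit = |F_mkt − F*| = |3.158 − 3.0472| = $0.111 per gallon

$0.111 per gallon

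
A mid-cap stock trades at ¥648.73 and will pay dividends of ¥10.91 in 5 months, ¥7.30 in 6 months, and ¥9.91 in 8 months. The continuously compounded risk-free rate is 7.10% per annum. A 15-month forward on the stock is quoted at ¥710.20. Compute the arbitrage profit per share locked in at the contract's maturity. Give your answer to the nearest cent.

¥30.87 per share

PV(dividends) I = 10.91·e^(−0.0710·5/12) + 7.30·e^(−0.0710·6/12) + 9.91·e^(−0.0710·8/12) = 27.0892
Fair forward F* = (S − I)·e^(rT) = (648.73 − 27.0892)·e^0.088750 = 621.6408 × 1.092807 = 679.3334
Market ¥710.20 > fair 679.3334: forward overpriced → cash-and-carry (borrow at r, buy the stock and collect the dividends, short the forward).
Profit at T = |F_mkt − F*| = |710.20 − 679.3334| = ¥30.87 per share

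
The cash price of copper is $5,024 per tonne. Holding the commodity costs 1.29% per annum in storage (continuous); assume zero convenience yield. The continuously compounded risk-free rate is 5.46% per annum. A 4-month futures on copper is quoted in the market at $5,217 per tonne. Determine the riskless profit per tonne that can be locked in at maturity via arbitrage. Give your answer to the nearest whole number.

$79 per tonne

Fair futures: F* = S·e^(carry·T), with carry = (r + u) = 0.0546 + 0.0129 = 0.0675
F* = 5024 · e^(0.0675 × 4/12) = 5024 · e^0.022500 = 5024 × 1.022755 = $5138.3211
Market $5217 > fair $5138.3211: forward overpriced → cash-and-carry (buy spot, short the forward).
At maturity, profit = |F_mkt − F*| = |5217 − 5138.3211| = $79 per tonne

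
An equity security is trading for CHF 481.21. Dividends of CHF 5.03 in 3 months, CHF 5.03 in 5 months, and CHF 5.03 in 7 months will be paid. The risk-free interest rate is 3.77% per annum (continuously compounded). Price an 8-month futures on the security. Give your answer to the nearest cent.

CHF 478.22

PV(dividends) I = 5.03·e^(−0.0377·3/12) + 5.03·e^(−0.0377·5/12) + 5.03·e^(−0.0377·7/12)
I = 4.9828 + 4.9516 + 4.9206 = 14.8550
F = (S − I)·e^(rT) = (481.21 − 14.8550) · e^(0.0377·8/12)
= 466.3550 · e^0.025133 = 466.3550 × 1.025451 = CHF 478.22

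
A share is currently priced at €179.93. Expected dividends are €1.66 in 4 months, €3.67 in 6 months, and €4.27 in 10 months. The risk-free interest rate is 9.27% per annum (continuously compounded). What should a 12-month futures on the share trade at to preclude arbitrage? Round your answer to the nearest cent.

PV(dividends) I = 1.66·e^(−0.0927·4/12) + 3.67·e^(−0.0927·6/12) + 4.27·e^(−0.0927·10/12)
I = 1.6095 + 3.5038 + 3.9526 = 9.0659
F = (S − I)·e^(rT) = (179.93 − 9.0659) · e^(0.0927·12/12)
= 170.8641 · e^0.092700 = 170.8641 × 1.097133 = €187.46

€187.46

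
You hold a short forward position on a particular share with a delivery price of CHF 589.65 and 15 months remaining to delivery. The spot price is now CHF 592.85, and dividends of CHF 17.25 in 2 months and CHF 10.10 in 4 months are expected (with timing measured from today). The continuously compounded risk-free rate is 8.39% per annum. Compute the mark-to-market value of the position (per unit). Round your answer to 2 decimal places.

PV(remaining dividends) I = 17.25·e^(−0.0839·2/12) + 10.10·e^(−0.0839·4/12) = 26.8319
Current forward F = (S − I)·e^(rT) = (592.85 − 26.8319)·e^(0.0839·15/12) = 566.0181 × 1.110572 = 628.6039
Value (long) = (F − K)·e^(−rT) = (628.6039 − 589.65) × 0.900437 = 35.0755
Short position value = −(long value) = -CHF 35.08

-CHF 35.08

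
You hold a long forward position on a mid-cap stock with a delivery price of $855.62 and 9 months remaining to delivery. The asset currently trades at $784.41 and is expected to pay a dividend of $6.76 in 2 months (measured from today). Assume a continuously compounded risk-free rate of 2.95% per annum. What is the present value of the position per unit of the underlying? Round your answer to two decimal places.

-$59.21

PV(remaining dividends) I = 6.76·e^(−0.0295·2/12) = 6.7268
Current forward F = (S − I)·e^(rT) = (784.41 − 6.7268)·e^(0.0295·9/12) = 777.6832 × 1.022372 = 795.0815
Value (long) = (F − K)·e^(−rT) = (795.0815 − 855.62) × 0.978118 = -59.2138
Value = -$59.21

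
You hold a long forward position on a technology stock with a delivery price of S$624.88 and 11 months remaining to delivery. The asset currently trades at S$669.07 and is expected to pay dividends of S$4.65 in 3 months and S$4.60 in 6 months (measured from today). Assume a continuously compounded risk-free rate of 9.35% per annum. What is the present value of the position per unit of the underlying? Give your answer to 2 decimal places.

S$86.58

PV(remaining dividends) I = 4.65·e^(−0.0935·3/12) + 4.60·e^(−0.0935·6/12) = 8.9325
Current forward F = (S − I)·e^(rT) = (669.07 − 8.9325)·e^(0.0935·11/12) = 660.1375 × 1.089489 = 719.2125
Value (long) = (F − K)·e^(−rT) = (719.2125 − 624.88) × 0.917862 = 86.5842
Value = S$86.58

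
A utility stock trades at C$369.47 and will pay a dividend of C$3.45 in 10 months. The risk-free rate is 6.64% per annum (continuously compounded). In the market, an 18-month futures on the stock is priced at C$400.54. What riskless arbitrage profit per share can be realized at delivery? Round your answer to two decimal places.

PV(dividends) I = 3.45·e^(−0.0664·10/12) = 3.2643
Fair futures F* = (S − I)·e^(rT) = (369.47 − 3.2643)·e^0.099600 = 366.2057 × 1.104729 = 404.5581
Market C$400.54 < fair 404.5581: forward underpriced → reverse cash-and-carry (short the stock, invest proceeds at r, pay the dividends, go long the forward).
Profit at T = |F_mkt − F*| = |400.54 − 404.5581| = C$4.02 per share

C$4.02 per share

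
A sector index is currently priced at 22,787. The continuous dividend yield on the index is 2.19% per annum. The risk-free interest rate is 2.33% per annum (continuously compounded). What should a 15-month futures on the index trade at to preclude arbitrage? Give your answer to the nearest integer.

F = S·e^((r − q)T) = 22787 · e^((0.0233 − 0.0219) × 15/12)
= 22787 · e^0.001750 = 22787 × 1.001752
F = 22,827

22,827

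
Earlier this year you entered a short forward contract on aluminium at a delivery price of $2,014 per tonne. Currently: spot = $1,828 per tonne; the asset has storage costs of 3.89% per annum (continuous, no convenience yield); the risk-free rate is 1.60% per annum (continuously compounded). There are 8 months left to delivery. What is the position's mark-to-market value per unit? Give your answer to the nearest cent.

$116.61 per tonne

Current fair forward for the remaining 8 months: F = S·e^((r + u)·T), (r + u) = 0.0160 + 0.0389 = 0.0549
F = 1828 · e^(0.0549 × 8/12) = 1828 × 1.03727803 = 1896.1442
Value of long forward = (F − K)·e^(−rT) = (1896.1442 − 2014) · e^(−0.0160·8/12)
= -117.8558 × 0.98939002 = -116.61
Short position value = −(long value) = $116.61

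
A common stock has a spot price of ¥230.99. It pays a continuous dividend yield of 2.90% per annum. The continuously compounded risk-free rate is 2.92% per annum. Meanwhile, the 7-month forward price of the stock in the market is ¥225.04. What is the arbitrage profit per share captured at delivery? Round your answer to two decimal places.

Fair forward: F* = S·e^(carry·T), with carry = (r − q) = 0.0292 − 0.0290 = 0.0002
F* = 230.99 · e^(0.0002 × 7/12) = 230.99 · e^0.000117 = 230.99 × 1.000117 = ¥231.0170
Market ¥225.04 < fair ¥231.0170: forward underpriced → reverse cash-and-carry (short spot, go long the forward).
At maturity, profit = |F_mkt − F*| = |225.04 − 231.0170| = ¥5.98 per share

¥5.98 per share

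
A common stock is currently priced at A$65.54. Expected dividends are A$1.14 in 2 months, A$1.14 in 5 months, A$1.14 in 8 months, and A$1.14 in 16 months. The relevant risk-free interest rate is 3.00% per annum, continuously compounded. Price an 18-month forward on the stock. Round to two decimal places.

A$63.88

PV(dividends) I = 1.14·e^(−0.0300·2/12) + 1.14·e^(−0.0300·5/12) + 1.14·e^(−0.0300·8/12) + 1.14·e^(−0.0300·16/12)
I = 1.1343 + 1.1258 + 1.1174 + 1.0953 = 4.4728
F = (S − I)·e^(rT) = (65.54 − 4.4728) · e^(0.0300·18/12)
= 61.0672 · e^0.045000 = 61.0672 × 1.046028 = A$63.88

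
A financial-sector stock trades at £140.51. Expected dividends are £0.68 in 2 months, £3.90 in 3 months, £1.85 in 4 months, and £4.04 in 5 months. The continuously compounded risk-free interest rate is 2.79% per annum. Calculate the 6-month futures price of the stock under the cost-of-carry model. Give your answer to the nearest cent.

PV(dividends) I = 0.68·e^(−0.0279·2/12) + 3.90·e^(−0.0279·3/12) + 1.85·e^(−0.0279·4/12) + 4.04·e^(−0.0279·5/12)
I = 0.6768 + 3.8729 + 1.8329 + 3.9933 = 10.3759
F = (S − I)·e^(rT) = (140.51 − 10.3759) · e^(0.0279·6/12)
= 130.1341 · e^0.013950 = 130.1341 × 1.014048 = £131.96

£131.96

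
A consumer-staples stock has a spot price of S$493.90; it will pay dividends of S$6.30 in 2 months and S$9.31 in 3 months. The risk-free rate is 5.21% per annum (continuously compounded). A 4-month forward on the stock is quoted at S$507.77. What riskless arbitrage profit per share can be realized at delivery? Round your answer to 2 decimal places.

PV(dividends) I = 6.30·e^(−0.0521·2/12) + 9.31·e^(−0.0521·3/12) = 15.4351
Fair forward F* = (S − I)·e^(rT) = (493.90 − 15.4351)·e^0.017367 = 478.4649 × 1.017519 = 486.8471
Market S$507.77 > fair 486.8471: forward overpriced → cash-and-carry (borrow at r, buy the stock and collect the dividends, short the forward).
Profit at T = |F_mkt − F*| = |507.77 − 486.8471| = S$20.92 per share

S$20.92 per share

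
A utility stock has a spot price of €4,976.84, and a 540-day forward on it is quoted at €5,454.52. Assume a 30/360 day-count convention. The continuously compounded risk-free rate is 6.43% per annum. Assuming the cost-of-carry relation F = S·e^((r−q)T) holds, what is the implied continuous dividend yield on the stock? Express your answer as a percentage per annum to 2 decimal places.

From F = S·e^((r−q)T): (r − q) = ln(F/S)/T
ln(5454.52/4976.84) = ln(1.095981) = 0.091650
(r − q) = 0.091650 / (540/360) = 0.061100
q = r − ln(F/S)/T = 0.0643 − 0.061100 = 0.003200
q = 0.32%

0.32%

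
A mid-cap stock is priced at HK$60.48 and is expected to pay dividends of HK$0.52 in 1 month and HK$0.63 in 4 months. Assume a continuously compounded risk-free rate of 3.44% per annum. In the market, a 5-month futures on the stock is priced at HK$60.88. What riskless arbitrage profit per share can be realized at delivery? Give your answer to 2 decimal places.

HK$0.68 per share

PV(dividends) I = 0.52·e^(−0.0344·1/12) + 0.63·e^(−0.0344·4/12) = 1.1413
Fair futures F* = (S − I)·e^(rT) = (60.48 − 1.1413)·e^0.014333 = 59.3387 × 1.014436 = 60.1953
Market HK$60.88 > fair 60.1953: forward overpriced → cash-and-carry (borrow at r, buy the stock and collect the dividends, short the forward).
Profit at T = |F_mkt − F*| = |60.88 − 60.1953| = HK$0.68 per share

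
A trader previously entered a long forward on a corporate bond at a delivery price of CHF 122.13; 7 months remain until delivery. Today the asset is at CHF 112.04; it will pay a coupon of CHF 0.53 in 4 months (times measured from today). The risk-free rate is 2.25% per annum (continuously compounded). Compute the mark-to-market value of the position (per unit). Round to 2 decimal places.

PV(remaining coupons) I = 0.53·e^(−0.0225·4/12) = 0.5260
Current forward F = (S − I)·e^(rT) = (112.04 − 0.5260)·e^(0.0225·7/12) = 111.5140 × 1.013212 = 112.9873
Value (long) = (F − K)·e^(−rT) = (112.9873 − 122.13) × 0.986961 = -9.0235
Value = -CHF 9.02

-CHF 9.02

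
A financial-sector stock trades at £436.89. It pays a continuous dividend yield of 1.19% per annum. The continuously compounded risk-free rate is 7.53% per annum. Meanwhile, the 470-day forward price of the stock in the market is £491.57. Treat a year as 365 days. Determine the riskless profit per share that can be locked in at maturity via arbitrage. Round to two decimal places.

£17.52 per share

Fair forward: F* = S·e^(carry·T), with carry = (r − q) = 0.0753 − 0.0119 = 0.0634
F* = 436.89 · e^(0.0634 × 470/365) = 436.89 · e^0.081638 = 436.89 × 1.085063 = £474.0532
Market £491.57 > fair £474.0532: forward overpriced → cash-and-carry (buy spot, short the forward).
At maturity, profit = |F_mkt − F*| = |491.57 − 474.0532| = £17.52 per share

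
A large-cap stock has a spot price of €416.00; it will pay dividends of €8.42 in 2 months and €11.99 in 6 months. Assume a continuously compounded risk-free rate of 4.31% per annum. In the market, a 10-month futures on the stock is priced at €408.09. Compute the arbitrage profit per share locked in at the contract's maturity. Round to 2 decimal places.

€2.29 per share

PV(dividends) I = 8.42·e^(−0.0431·2/12) + 11.99·e^(−0.0431·6/12) = 20.0941
Fair futures F* = (S − I)·e^(rT) = (416.00 − 20.0941)·e^0.035917 = 395.9059 × 1.036570 = 410.3842
Market €408.09 < fair 410.3842: forward underpriced → reverse cash-and-carry (short the stock, invest proceeds at r, pay the dividends, go long the forward).
Profit at T = |F_mkt − F*| = |408.09 − 410.3842| = €2.29 per share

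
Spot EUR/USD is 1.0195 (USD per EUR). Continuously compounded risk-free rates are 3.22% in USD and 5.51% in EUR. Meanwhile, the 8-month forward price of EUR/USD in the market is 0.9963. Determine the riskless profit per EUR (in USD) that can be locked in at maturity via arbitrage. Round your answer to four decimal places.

Fair forward: F* = S·e^(carry·T), with carry = (r_USD − r_EUR) = 0.0322 − 0.0551 = -0.0229
F* = 1.0195 · e^(-0.0229 × 8/12) = 1.0195 · e^-0.015267 = 1.0195 × 0.984849 = 1.0041
Market 0.9963 < fair 1.0041: forward underpriced → reverse cash-and-carry (short spot, go long the forward).
At maturity, profit = |F_mkt − F*| = |0.9963 − 1.0041| = 0.0078 per EUR (in USD)

0.0078 per EUR (in USD)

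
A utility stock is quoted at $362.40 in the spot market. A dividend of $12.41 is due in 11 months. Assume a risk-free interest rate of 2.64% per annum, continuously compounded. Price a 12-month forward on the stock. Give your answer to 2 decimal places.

$359.66

PV(dividends) I = 12.41·e^(−0.0264·11/12)
I = 12.1133
F = (S − I)·e^(rT) = (362.40 − 12.1133) · e^(0.0264·12/12)
= 350.2867 · e^0.026400 = 350.2867 × 1.026752 = $359.66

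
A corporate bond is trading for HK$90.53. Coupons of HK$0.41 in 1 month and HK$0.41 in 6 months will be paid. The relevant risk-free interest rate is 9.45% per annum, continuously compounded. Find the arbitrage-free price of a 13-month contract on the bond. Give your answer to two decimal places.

HK$99.41

PV(coupons) I = 0.41·e^(−0.0945·1/12) + 0.41·e^(−0.0945·6/12)
I = 0.4068 + 0.3911 = 0.7979
F = (S − I)·e^(rT) = (90.53 − 0.7979) · e^(0.0945·13/12)
= 89.7321 · e^0.102375 = 89.7321 × 1.107799 = HK$99.41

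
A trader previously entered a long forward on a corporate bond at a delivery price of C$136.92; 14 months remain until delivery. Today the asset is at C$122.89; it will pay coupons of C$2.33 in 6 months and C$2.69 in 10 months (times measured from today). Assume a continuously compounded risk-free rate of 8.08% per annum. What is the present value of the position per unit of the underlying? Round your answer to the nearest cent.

-C$6.47

PV(remaining coupons) I = 2.33·e^(−0.0808·6/12) + 2.69·e^(−0.0808·10/12) = 4.7526
Current forward F = (S − I)·e^(rT) = (122.89 − 4.7526)·e^(0.0808·14/12) = 118.1374 × 1.098853 = 129.8156
Value (long) = (F − K)·e^(−rT) = (129.8156 − 136.92) × 0.910040 = -6.4653
Value = -C$6.47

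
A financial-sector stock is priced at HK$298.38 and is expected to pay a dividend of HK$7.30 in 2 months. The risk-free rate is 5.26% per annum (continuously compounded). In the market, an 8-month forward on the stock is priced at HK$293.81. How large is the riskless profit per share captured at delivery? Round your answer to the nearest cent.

PV(dividends) I = 7.30·e^(−0.0526·2/12) = 7.2363
Fair forward F* = (S − I)·e^(rT) = (298.38 − 7.2363)·e^0.035067 = 291.1437 × 1.035689 = 301.5343
Market HK$293.81 < fair 301.5343: forward underpriced → reverse cash-and-carry (short the stock, invest proceeds at r, pay the dividends, go long the forward).
Profit at T = |F_mkt − F*| = |293.81 − 301.5343| = HK$7.72 per share

HK$7.72 per share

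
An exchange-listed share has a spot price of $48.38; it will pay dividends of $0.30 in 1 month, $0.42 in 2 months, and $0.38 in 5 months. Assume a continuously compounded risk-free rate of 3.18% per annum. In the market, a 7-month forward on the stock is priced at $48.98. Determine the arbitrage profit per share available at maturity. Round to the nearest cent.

$0.81 per share

PV(dividends) I = 0.30·e^(−0.0318·1/12) + 0.42·e^(−0.0318·2/12) + 0.38·e^(−0.0318·5/12) = 1.0920
Fair forward F* = (S − I)·e^(rT) = (48.38 − 1.0920)·e^0.018550 = 47.2880 × 1.018723 = 48.1734
Market $48.98 > fair 48.1734: forward overpriced → cash-and-carry (borrow at r, buy the stock and collect the dividends, short the forward).
Profit at T = |F_mkt − F*| = |48.98 − 48.1734| = $0.81 per share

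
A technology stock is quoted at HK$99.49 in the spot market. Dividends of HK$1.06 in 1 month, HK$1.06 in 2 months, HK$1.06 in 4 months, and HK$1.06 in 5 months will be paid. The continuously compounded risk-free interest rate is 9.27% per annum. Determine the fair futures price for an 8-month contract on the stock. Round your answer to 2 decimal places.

PV(dividends) I = 1.06·e^(−0.0927·1/12) + 1.06·e^(−0.0927·2/12) + 1.06·e^(−0.0927·4/12) + 1.06·e^(−0.0927·5/12)
I = 1.0518 + 1.0437 + 1.0277 + 1.0198 = 4.1430
F = (S − I)·e^(rT) = (99.49 − 4.1430) · e^(0.0927·8/12)
= 95.3470 · e^0.061800 = 95.3470 × 1.063750 = HK$101.43

HK$101.43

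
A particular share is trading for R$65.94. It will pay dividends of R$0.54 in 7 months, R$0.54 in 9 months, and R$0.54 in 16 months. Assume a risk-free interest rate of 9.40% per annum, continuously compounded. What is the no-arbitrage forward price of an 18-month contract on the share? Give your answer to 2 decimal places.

PV(dividends) I = 0.54·e^(−0.0940·7/12) + 0.54·e^(−0.0940·9/12) + 0.54·e^(−0.0940·16/12)
I = 0.5112 + 0.5032 + 0.4764 = 1.4908
F = (S − I)·e^(rT) = (65.94 − 1.4908) · e^(0.0940·18/12)
= 64.4492 · e^0.141000 = 64.4492 × 1.151425 = R$74.21

R$74.21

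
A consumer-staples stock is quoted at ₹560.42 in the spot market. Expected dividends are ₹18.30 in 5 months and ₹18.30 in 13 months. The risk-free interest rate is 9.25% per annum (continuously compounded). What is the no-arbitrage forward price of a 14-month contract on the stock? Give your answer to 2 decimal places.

PV(dividends) I = 18.30·e^(−0.0925·5/12) + 18.30·e^(−0.0925·13/12)
I = 17.6081 + 16.5551 = 34.1632
F = (S − I)·e^(rT) = (560.42 − 34.1632) · e^(0.0925·14/12)
= 526.2568 · e^0.107917 = 526.2568 × 1.113955 = ₹586.23

₹586.23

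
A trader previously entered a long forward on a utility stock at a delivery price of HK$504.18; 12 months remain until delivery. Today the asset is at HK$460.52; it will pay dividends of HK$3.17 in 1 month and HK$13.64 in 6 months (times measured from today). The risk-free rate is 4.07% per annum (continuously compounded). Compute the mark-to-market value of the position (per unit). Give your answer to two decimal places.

-HK$40.08

PV(remaining dividends) I = 3.17·e^(−0.0407·1/12) + 13.64·e^(−0.0407·6/12) = 16.5245
Current forward F = (S − I)·e^(rT) = (460.52 − 16.5245)·e^(0.0407·12/12) = 443.9955 × 1.041540 = 462.4391
Value (long) = (F − K)·e^(−rT) = (462.4391 − 504.18) × 0.960117 = -40.0761
Value = -HK$40.08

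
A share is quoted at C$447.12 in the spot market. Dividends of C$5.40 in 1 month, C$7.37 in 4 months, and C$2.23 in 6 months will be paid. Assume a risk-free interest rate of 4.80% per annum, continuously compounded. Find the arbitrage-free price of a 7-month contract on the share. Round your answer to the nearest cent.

C$444.59

PV(dividends) I = 5.40·e^(−0.0480·1/12) + 7.37·e^(−0.0480·4/12) + 2.23·e^(−0.0480·6/12)
I = 5.3784 + 7.2530 + 2.1771 = 14.8085
F = (S − I)·e^(rT) = (447.12 − 14.8085) · e^(0.0480·7/12)
= 432.3115 · e^0.028000 = 432.3115 × 1.028396 = C$444.59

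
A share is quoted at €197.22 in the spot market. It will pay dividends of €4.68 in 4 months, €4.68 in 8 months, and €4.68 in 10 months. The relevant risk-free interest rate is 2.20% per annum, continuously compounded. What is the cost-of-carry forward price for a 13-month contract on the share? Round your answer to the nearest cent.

€187.79

PV(dividends) I = 4.68·e^(−0.0220·4/12) + 4.68·e^(−0.0220·8/12) + 4.68·e^(−0.0220·10/12)
I = 4.6458 + 4.6119 + 4.5950 = 13.8527
F = (S − I)·e^(rT) = (197.22 − 13.8527) · e^(0.0220·13/12)
= 183.3673 · e^0.023833 = 183.3673 × 1.024119 = €187.79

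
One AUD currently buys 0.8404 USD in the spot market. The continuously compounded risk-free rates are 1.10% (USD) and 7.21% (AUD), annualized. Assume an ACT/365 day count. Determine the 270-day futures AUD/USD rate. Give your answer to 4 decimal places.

0.8033

F = S·e^((r_USD − r_AUD)T) = 0.8404 · e^((0.0110 − 0.0721) × 270/365)
= 0.8404 · e^-0.045197 = 0.8404 × 0.955809
F = 0.8033 USD per AUD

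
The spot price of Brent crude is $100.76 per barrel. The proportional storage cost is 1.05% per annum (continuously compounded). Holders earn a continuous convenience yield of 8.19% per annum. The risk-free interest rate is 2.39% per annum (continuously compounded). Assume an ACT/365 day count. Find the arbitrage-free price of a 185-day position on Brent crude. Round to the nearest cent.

$98.36 per barrel

Net carry = r + u − y = 0.0239 + 0.0105 − 0.0819 = -0.0475
F = S·e^((r+u−y)T) = 100.76 · e^(-0.0475 × 185/365) = 100.76 · e^-0.024075
= 100.76 × 0.976212 = $98.36 per barrel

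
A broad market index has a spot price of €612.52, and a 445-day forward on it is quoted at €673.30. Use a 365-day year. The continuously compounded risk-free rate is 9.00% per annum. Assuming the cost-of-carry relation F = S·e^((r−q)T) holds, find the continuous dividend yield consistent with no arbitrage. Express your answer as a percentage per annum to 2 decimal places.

From F = S·e^((r−q)T): (r − q) = ln(F/S)/T
ln(673.30/612.52) = ln(1.099229) = 0.094609
(r − q) = 0.094609 / (445/365) = 0.077601
q = r − ln(F/S)/T = 0.0900 − 0.077601 = 0.012399
q = 1.24%

1.24%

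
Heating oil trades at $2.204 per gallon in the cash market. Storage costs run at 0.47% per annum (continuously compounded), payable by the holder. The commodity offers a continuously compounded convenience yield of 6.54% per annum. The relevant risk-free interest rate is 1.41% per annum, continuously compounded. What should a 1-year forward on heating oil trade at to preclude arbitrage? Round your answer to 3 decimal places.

Net carry = r + u − y = 0.0141 + 0.0047 − 0.0654 = -0.0466
F = S·e^((r+u−y)T) = 2.204 · e^(-0.0466 × 1) = 2.204 · e^-0.046600
= 2.204 × 0.954469 = $2.104 per gallon

$2.104 per gallon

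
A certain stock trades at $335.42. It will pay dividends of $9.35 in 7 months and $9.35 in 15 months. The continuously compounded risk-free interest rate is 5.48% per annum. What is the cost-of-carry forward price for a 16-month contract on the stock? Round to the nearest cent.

PV(dividends) I = 9.35·e^(−0.0548·7/12) + 9.35·e^(−0.0548·15/12)
I = 9.0558 + 8.7310 = 17.7868
F = (S − I)·e^(rT) = (335.42 − 17.7868) · e^(0.0548·16/12)
= 317.6332 · e^0.073067 = 317.6332 × 1.075803 = $341.71

$341.71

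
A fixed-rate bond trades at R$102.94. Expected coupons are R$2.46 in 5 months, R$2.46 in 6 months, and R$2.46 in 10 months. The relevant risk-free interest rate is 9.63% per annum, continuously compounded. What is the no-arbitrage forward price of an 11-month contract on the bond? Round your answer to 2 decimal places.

R$104.82

PV(coupons) I = 2.46·e^(−0.0963·5/12) + 2.46·e^(−0.0963·6/12) + 2.46·e^(−0.0963·10/12)
I = 2.3632 + 2.3444 + 2.2703 = 6.9779
F = (S − I)·e^(rT) = (102.94 − 6.9779) · e^(0.0963·11/12)
= 95.9621 · e^0.088275 = 95.9621 × 1.092288 = R$104.82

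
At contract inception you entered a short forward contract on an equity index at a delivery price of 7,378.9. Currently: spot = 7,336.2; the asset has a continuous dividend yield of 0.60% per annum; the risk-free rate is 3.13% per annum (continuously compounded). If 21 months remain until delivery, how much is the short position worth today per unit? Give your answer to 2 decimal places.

-273.98

Current fair forward for the remaining 21 months: F = S·e^((r − q)·T), (r − q) = 0.0313 − 0.0060 = 0.0253
F = 7336.2 · e^(0.0253 × 21/12) = 7336.2 × 1.04526976 = 7668.3080
Value of long forward = (F − K)·e^(−rT) = (7668.3080 − 7378.9) · e^(−0.0313·21/12)
= 289.4080 × 0.94669813 = 273.98
Short position value = −(long value) = -273.98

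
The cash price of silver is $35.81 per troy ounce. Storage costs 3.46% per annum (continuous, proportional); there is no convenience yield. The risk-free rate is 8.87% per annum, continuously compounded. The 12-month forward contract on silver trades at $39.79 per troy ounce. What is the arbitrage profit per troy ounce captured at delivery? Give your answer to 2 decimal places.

Fair forward: F* = S·e^(carry·T), with carry = (r + u) = 0.0887 + 0.0346 = 0.1233
F* = 35.81 · e^(0.1233 × 12/12) = 35.81 · e^0.123300 = 35.81 × 1.131224 = $40.5091
Market $39.79 < fair $40.5091: forward underpriced → reverse cash-and-carry (short spot, go long the forward).
At maturity, profit = |F_mkt − F*| = |39.79 − 40.5091| = $0.72 per troy ounce

$0.72 per troy ounce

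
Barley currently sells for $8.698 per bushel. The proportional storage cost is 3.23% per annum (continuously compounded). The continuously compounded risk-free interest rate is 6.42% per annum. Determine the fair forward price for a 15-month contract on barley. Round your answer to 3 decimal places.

$9.813 per bushel

Net carry = r + u − y = 0.0642 + 0.0323 − 0.0000 = 0.0965
F = S·e^((r+u−y)T) = 8.698 · e^(0.0965 × 15/12) = 8.698 · e^0.120625
= 8.698 × 1.128202 = $9.813 per bushel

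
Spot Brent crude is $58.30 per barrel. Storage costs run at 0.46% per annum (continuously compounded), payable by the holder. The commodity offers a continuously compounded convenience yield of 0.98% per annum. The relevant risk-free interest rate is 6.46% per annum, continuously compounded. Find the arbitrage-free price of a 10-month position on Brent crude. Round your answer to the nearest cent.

$61.26 per barrel

Net carry = r + u − y = 0.0646 + 0.0046 − 0.0098 = 0.0594
F = S·e^((r+u−y)T) = 58.30 · e^(0.0594 × 10/12) = 58.30 · e^0.049500
= 58.30 × 1.050746 = $61.26 per barrel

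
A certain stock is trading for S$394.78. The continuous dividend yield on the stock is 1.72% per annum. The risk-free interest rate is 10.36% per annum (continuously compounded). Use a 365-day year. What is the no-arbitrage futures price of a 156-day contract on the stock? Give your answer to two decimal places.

S$409.63

F = S·e^((r − q)T) = 394.78 · e^((0.1036 − 0.0172) × 156/365)
= 394.78 · e^0.036927 = 394.78 × 1.037617
F = S$409.63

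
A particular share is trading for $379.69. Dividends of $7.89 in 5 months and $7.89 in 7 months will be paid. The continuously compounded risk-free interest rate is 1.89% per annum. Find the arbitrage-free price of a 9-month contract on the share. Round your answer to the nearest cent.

$369.26

PV(dividends) I = 7.89·e^(−0.0189·5/12) + 7.89·e^(−0.0189·7/12)
I = 7.8281 + 7.8035 = 15.6316
F = (S − I)·e^(rT) = (379.69 − 15.6316) · e^(0.0189·9/12)
= 364.0584 · e^0.014175 = 364.0584 × 1.014276 = $369.26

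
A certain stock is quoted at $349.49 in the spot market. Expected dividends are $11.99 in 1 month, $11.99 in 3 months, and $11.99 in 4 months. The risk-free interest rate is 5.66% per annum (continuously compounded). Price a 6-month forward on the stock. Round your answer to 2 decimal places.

$322.98

PV(dividends) I = 11.99·e^(−0.0566·1/12) + 11.99·e^(−0.0566·3/12) + 11.99·e^(−0.0566·4/12)
I = 11.9336 + 11.8215 + 11.7659 = 35.5210
F = (S − I)·e^(rT) = (349.49 − 35.5210) · e^(0.0566·6/12)
= 313.9690 · e^0.028300 = 313.9690 × 1.028704 = $322.98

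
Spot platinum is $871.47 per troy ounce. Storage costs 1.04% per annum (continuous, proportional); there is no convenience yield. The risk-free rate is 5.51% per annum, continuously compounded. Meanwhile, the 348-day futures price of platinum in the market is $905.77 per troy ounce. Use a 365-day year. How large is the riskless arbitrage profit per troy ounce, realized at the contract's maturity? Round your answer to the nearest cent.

Fair futures: F* = S·e^(carry·T), with carry = (r + u) = 0.0551 + 0.0104 = 0.0655
F* = 871.47 · e^(0.0655 × 348/365) = 871.47 · e^0.062449 = 871.47 × 1.064440 = $927.6275
Market $905.77 < fair $927.6275: forward underpriced → reverse cash-and-carry (short spot, go long the forward).
At maturity, profit = |F_mkt − F*| = |905.77 − 927.6275| = $21.86 per troy ounce

$21.86 per troy ounce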